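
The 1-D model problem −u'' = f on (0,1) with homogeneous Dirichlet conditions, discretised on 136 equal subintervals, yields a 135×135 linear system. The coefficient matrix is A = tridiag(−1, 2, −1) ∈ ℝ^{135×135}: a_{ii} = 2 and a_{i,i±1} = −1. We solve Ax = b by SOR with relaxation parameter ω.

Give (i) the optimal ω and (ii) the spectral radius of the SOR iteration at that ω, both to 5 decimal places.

ω* = 1.95485, ρ_SOR = 0.95485

B_J for the 135×135 system has eigenvalues cos(kπ/136); ρ_J = cos(π/136) = 0.99973.
√(1 − cos²(π/136)) = sin(π/136) ≈ 0.023098.
So ω* = 2/1.023098 = 1.95485 (Young).
ρ(B_{ω*}) = ω*−1 = 0.95485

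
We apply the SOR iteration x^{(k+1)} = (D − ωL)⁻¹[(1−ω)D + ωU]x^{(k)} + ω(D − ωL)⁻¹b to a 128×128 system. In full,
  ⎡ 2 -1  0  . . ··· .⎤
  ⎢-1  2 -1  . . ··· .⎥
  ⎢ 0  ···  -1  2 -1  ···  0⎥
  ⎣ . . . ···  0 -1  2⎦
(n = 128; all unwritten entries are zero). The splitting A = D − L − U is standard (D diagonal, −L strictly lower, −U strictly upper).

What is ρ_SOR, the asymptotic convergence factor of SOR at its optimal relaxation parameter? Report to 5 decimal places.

ρ_SOR = 0.95246

½·tridiag(1,0,1) at n=128: λ_k = cos(kπ/129); max |λ| at k=1 ⇒ ρ_J = cos(π/129) ≈ 0.99970.
root = sin(π/129) = 0.024351  (since 1−cos² = sin²).
So ω* = 2/1.024351 = 1.95246 (Young).
[ρ_SOR] ω* − 1 = 0.95246.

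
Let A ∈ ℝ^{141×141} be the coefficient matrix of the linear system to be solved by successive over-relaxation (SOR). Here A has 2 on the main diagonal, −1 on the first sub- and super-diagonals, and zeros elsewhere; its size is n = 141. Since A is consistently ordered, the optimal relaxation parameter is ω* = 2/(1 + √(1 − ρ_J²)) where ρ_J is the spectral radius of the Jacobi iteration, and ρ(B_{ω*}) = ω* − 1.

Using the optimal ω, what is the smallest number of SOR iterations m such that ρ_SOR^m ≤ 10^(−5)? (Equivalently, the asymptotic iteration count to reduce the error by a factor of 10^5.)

m = 261

With n=141, ρ(Jacobi) = cos(π/142) = 0.9997553.
√(1−ρ_J²) = |sin(π/142)| = 0.0221221
So ω* = 2/1.0221221 = 1.9567134 (Young).
and ρ(B_{ω*}) = 1.9567134 − 1 = 0.9567134.
(0.9567134)^m ≤ 10^{−5}  ⇒  m·ln(0.9567134) ≤ −5·ln10  ⇒  m ≥ 260.170  ⇒  m = 261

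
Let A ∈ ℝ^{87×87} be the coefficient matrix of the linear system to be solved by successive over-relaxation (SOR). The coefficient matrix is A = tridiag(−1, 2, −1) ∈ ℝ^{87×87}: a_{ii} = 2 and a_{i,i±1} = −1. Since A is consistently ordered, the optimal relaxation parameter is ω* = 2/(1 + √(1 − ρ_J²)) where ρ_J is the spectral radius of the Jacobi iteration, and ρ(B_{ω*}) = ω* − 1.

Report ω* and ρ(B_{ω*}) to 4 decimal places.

n=87: λ(B_J) = 1 − λ(A)/2 = cos(kπ/88); k=1 gives ρ_J = 0.9994.
√(1−ρ_J²) = |sin(π/88)| = 0.03569
Then 2/(1+√(1−ρ_J²)) = 2/(1+0.03569); ω* = 2/1.03569 = 1.9311.
[ρ_SOR] ω* − 1 = 0.9311.

ω* = 1.9311, ρ_SOR = 0.9311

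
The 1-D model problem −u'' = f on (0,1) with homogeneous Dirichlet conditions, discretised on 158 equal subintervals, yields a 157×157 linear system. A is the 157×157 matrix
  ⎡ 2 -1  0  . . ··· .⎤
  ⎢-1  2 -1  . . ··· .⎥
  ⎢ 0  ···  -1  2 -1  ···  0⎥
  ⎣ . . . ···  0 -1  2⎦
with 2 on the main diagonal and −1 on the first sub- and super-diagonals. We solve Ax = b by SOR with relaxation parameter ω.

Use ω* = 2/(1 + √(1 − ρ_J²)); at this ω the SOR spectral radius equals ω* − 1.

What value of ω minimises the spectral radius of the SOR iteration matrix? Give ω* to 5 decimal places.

[ρ_J] n=157: ρ(B_J) = cos(π/(n+1)) = cos(π/158) = 0.99980.
root = sin(π/158) = 0.019882  (since 1−cos² = sin²).
Young: ω* = 2/(1+√(1−ρ_J²)) = 2/(1+0.019882) = 2/1.019882 = 1.96101.
ρ_SOR = ω* − 1 = 1.96101 − 1 = 0.96101.

ω* = 1.96101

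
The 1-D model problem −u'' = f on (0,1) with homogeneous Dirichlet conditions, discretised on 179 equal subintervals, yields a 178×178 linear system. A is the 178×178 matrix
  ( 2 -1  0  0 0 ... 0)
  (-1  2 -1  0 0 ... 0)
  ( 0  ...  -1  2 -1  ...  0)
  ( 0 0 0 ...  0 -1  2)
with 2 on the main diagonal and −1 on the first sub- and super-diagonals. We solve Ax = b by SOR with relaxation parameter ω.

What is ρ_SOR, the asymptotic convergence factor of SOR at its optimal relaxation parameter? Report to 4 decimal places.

n=178: λ(B_J) = 1 − λ(A)/2 = cos(kπ/179); k=1 gives ρ_J = 0.9998.
1 − cos²(π/179) = sin²(π/179) ⇒ √(1−ρ_J²) = sin(π/179) = 0.01755.
Then 2/(1+√(1−ρ_J²)) = 2/(1+0.01755); ω* = 2/1.01755 = 1.9655.
ρ(B_{ω*}) = ω*−1 = 0.9655

ρ_SOR = 0.9655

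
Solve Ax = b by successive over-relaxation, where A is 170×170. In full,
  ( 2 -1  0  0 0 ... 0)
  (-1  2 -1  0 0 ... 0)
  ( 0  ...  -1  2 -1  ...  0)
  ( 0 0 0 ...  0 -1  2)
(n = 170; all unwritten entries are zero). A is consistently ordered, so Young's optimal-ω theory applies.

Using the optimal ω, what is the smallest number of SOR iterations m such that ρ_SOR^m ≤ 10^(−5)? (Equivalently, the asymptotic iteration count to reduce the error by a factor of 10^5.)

With n=170, ρ(Jacobi) = cos(π/171) = 0.9998312.
√(1−ρ_J²) = |sin(π/171)| = 0.0183709
ω* = 2/(1 + 0.0183709) = 2/1.0183709 = 1.9639210.
At ω = 1.9639210 every |λ(B_ω)| = ω−1, so ρ_SOR = 0.9639210.
5·ln10 = 11.5129; −ln(0.9639210) = 0.0367459; m = ⌈11.5129/0.0367459⌉ = ⌈313.311⌉ = 314.

m = 314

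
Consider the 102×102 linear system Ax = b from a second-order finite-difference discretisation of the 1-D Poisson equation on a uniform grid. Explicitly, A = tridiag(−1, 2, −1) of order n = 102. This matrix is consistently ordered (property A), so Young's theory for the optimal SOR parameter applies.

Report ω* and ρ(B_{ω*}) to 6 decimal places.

½·tridiag(1,0,1) at n=102: λ_k = cos(kπ/103); max |λ| at k=1 ⇒ ρ_J = cos(π/103) ≈ 0.999535.
1 − cos²(π/103) = sin²(π/103) ⇒ √(1−ρ_J²) = sin(π/103) = 0.0304962.
ω* = 2/(1 + 0.0304962) = 2/1.0304962 = 1.940813.
[ρ_SOR] ω* − 1 = 0.940813.

ω* = 1.940813, ρ_SOR = 0.940813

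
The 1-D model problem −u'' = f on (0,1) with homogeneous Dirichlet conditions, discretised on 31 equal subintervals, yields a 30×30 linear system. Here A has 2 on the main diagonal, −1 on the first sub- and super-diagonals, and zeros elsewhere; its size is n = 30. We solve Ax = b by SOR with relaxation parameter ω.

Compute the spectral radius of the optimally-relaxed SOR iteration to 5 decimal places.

ρ_SOR = 0.81625

spectrum of D⁻¹(L+U) = {cos(kπ/31) : 1≤k≤30}; ρ_J = cos(π/31) = 0.99487.
√(1−ρ_J²) = |sin(π/31)| = 0.101168
[ω*] 2 ÷ (1 + 0.101168) = 2 ÷ 1.101168 = 1.81625.
ρ_SOR = ω* − 1 ≈ 0.81625.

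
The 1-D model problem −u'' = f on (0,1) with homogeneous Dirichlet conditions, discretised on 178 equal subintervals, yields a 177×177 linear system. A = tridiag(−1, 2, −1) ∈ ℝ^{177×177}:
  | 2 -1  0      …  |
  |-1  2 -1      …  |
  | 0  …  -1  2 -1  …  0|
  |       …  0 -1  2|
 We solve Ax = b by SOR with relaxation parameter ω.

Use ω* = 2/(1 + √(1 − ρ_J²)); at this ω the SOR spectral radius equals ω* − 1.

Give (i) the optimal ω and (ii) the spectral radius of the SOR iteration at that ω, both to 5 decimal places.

spectrum of D⁻¹(L+U) = {cos(kπ/178) : 1≤k≤177}; ρ_J = cos(π/178) = 0.99984.
√(1−ρ_J²) simplifies to sin(π/178) = 0.017648.
Young: ω* = 2/(1+√(1−ρ_J²)) = 2/(1+0.017648) = 2/1.017648 = 1.96532.
At ω = 1.96532 every |λ(B_ω)| = ω−1, so ρ_SOR = 0.96532.

ω* = 1.96532, ρ_SOR = 0.96532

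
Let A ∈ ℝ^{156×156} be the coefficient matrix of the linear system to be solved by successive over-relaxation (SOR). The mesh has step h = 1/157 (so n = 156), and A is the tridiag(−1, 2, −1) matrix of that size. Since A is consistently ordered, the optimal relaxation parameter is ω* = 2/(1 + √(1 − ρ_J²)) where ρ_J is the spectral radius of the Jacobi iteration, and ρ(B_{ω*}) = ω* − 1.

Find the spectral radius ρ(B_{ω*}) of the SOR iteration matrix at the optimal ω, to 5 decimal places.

n=156: λ(B_J) = 1 − λ(A)/2 = cos(kπ/157); k=1 gives ρ_J = 0.99980.
1 − cos²(π/157) = sin²(π/157) ⇒ √(1−ρ_J²) = sin(π/157) = 0.020009.
Young: ω* = 2/(1+√(1−ρ_J²)) = 2/(1+0.020009) = 2/1.020009 = 1.96077.
ρ_SOR = ω* − 1 ≈ 0.96077.

ρ_SOR = 0.96077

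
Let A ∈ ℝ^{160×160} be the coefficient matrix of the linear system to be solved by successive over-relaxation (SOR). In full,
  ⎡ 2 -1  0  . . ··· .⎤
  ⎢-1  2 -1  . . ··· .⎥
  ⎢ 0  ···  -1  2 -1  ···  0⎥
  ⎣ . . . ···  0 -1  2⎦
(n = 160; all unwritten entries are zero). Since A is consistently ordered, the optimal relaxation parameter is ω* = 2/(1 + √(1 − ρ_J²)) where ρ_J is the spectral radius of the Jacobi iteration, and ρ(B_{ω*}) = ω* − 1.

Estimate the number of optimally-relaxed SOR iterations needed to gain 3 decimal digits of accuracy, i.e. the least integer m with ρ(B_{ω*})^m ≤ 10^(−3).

m = 177

B_J for the 160×160 system has eigenvalues cos(kπ/161); ρ_J = cos(π/161) = 0.9998096.
1 − cos²(π/161) = sin²(π/161) ⇒ √(1−ρ_J²) = sin(π/161) = 0.0195118.
Young: ω* = 2/(1+√(1−ρ_J²)) = 2/(1+0.0195118) = 2/1.0195118 = 1.9617232.
Hence ρ(B_{ω*}) = 1.9617232 − 1 = 0.9617232.
For 3 digits: m = 3·ln10 / (−ln 0.9617232) = 6.90776/0.0390286 = 176.992; round up → m = 177.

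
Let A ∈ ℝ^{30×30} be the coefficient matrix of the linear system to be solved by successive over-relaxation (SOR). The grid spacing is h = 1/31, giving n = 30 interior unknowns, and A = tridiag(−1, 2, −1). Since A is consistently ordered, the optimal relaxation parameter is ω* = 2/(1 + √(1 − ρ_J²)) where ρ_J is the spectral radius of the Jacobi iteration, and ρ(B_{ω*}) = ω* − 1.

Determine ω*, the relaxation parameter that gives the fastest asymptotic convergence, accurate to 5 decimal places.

ω* = 1.81625

spectrum of D⁻¹(L+U) = {cos(kπ/31) : 1≤k≤30}; ρ_J = cos(π/31) = 0.99487.
1 − cos²(π/31) = sin²(π/31) ⇒ √(1−ρ_J²) = sin(π/31) = 0.101168.
ω* = 2 / (1 + 0.101168) = 2 / 1.101168 ≈ 1.81625.
[ρ_SOR] ω* − 1 = 0.81625.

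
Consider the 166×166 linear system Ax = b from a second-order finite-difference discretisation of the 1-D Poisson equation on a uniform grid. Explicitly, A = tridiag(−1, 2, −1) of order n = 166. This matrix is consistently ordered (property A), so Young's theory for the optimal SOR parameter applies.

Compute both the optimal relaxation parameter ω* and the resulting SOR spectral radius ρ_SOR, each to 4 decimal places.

½·tridiag(1,0,1) at n=166: λ_k = cos(kπ/167); max |λ| at k=1 ⇒ ρ_J = cos(π/167) ≈ 0.9998.
root = sin(π/167) = 0.01881  (since 1−cos² = sin²).
Then 2/(1+√(1−ρ_J²)) = 2/(1+0.01881); ω* = 2/1.01881 = 1.9631.
and ρ(B_{ω*}) = 1.9631 − 1 = 0.9631.

ω* = 1.9631, ρ_SOR = 0.9631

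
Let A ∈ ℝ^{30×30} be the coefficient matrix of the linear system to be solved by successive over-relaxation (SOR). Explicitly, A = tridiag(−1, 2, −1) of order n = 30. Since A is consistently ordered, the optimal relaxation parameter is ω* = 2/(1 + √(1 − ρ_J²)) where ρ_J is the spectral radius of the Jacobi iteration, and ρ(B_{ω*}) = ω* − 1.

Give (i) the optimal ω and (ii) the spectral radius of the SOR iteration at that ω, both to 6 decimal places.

n=30: λ(B_J) = 1 − λ(A)/2 = cos(kπ/31); k=1 gives ρ_J = 0.994869.
1 − cos²(π/31) = sin²(π/31) ⇒ √(1−ρ_J²) = sin(π/31) = 0.1011683.
Then 2/(1+√(1−ρ_J²)) = 2/(1+0.1011683); ω* = 2/1.1011683 = 1.816253.
ρ_SOR = ω* − 1 ≈ 0.816253.

ω* = 1.816253, ρ_SOR = 0.816253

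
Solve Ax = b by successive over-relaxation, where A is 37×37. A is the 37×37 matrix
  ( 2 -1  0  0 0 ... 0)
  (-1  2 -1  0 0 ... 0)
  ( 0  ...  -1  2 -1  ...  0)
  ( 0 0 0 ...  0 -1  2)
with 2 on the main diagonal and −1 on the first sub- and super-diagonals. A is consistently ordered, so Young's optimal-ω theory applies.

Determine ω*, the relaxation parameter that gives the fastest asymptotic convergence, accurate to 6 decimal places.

B_J for the 37×37 system has eigenvalues cos(kπ/38); ρ_J = cos(π/38) = 0.996584.
√(1−ρ_J²) = |sin(π/38)| = 0.0825793
ω* = 2 / (1 + 0.0825793) = 2 / 1.0825793 ≈ 1.847440.
At ω = 1.847440 every |λ(B_ω)| = ω−1, so ρ_SOR = 0.847440.

ω* = 1.847440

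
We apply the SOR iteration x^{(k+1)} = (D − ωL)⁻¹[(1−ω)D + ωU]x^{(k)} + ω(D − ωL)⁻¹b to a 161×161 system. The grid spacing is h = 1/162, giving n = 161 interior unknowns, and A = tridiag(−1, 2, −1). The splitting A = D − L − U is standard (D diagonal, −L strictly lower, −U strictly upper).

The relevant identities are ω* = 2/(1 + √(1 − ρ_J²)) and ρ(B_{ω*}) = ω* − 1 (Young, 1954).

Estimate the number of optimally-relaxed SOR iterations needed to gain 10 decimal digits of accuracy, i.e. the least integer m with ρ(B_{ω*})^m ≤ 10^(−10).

m = 594

n=161: λ(B_J) = 1 − λ(A)/2 = cos(kπ/162); k=1 gives ρ_J = 0.9998120.
√(1 − cos²(π/162)) = sin(π/162) ≈ 0.0193913.
Young: ω* = 2/(1+√(1−ρ_J²)) = 2/(1+0.0193913) = 2/1.0193913 = 1.9619551.
and ρ(B_{ω*}) = 1.9619551 − 1 = 0.9619551.
10·ln10 = 23.0259; −ln(0.9619551) = 0.0387875; m = ⌈23.0259/0.0387875⌉ = ⌈593.642⌉ = 594.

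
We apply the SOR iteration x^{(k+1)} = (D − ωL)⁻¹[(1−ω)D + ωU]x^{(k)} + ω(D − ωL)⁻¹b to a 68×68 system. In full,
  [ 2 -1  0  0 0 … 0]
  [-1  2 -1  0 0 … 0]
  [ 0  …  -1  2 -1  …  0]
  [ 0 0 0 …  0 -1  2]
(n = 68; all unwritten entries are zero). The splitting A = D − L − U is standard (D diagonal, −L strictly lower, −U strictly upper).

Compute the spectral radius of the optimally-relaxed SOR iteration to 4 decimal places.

ρ_SOR = 0.9129

[ρ_J] n=68: ρ(B_J) = cos(π/(n+1)) = cos(π/69) = 0.9990.
1 − cos²(π/69) = sin²(π/69) ⇒ √(1−ρ_J²) = sin(π/69) = 0.04551.
Young: ω* = 2/(1+√(1−ρ_J²)) = 2/(1+0.04551) = 2/1.04551 = 1.9129.
Hence ρ(B_{ω*}) = 1.9129 − 1 = 0.9129.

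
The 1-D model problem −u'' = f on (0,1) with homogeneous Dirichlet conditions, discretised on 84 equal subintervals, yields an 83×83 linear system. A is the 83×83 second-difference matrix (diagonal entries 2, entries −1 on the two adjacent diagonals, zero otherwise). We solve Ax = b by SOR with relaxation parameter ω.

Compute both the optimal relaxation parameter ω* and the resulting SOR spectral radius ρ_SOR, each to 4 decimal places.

ω* = 1.9279, ρ_SOR = 0.9279

B_J for the 83×83 system has eigenvalues cos(kπ/84); ρ_J = cos(π/84) = 0.9993.
√(1−ρ_J²) simplifies to sin(π/84) = 0.03739.
Young: ω* = 2/(1+√(1−ρ_J²)) = 2/(1+0.03739) = 2/1.03739 = 1.9279.
and ρ(B_{ω*}) = 1.9279 − 1 = 0.9279.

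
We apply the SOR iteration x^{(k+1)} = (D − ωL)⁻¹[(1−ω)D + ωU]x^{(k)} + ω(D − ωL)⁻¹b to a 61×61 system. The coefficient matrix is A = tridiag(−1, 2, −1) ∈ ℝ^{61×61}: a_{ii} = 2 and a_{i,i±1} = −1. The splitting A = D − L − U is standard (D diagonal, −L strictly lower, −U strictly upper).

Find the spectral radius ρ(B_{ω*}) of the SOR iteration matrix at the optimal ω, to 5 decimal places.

ρ_SOR = 0.90359

n=61: λ(B_J) = 1 − λ(A)/2 = cos(kπ/62); k=1 gives ρ_J = 0.99872.
√(1−ρ_J²) = |sin(π/62)| = 0.050649
ω* = 2/(1 + 0.050649) = 2/1.050649 = 1.90359.
At ω = 1.90359 every |λ(B_ω)| = ω−1, so ρ_SOR = 0.90359.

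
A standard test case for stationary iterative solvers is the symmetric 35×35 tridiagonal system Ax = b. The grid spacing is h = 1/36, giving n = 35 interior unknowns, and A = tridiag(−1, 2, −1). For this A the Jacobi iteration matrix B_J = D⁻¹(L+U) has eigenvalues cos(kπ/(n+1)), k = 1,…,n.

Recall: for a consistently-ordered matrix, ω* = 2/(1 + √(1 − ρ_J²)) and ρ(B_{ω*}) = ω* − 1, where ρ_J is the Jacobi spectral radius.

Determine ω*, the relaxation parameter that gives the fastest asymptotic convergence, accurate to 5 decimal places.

B_J for the 35×35 system has eigenvalues cos(kπ/36); ρ_J = cos(π/36) = 0.99619.
root = sin(π/36) = 0.087156  (since 1−cos² = sin²).
ω* = 2/(1+0.087156) = 1.83966
ρ(B_{ω*}) = ω*−1 = 0.83966

ω* = 1.83966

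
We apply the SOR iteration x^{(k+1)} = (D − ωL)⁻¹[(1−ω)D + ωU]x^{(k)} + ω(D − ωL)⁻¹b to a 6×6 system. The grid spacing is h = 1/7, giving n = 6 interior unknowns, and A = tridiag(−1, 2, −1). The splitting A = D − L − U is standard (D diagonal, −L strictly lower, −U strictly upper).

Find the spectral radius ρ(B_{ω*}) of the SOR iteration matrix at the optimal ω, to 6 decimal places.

B_J for the 6×6 system has eigenvalues cos(kπ/7); ρ_J = cos(π/7) = 0.900969.
√(1 − cos²(π/7)) = sin(π/7) ≈ 0.4338837.
[ω*] 2 ÷ (1 + 0.4338837) = 2 ÷ 1.4338837 = 1.394813.
Hence ρ(B_{ω*}) = 1.394813 − 1 = 0.394813.

ρ_SOR = 0.394813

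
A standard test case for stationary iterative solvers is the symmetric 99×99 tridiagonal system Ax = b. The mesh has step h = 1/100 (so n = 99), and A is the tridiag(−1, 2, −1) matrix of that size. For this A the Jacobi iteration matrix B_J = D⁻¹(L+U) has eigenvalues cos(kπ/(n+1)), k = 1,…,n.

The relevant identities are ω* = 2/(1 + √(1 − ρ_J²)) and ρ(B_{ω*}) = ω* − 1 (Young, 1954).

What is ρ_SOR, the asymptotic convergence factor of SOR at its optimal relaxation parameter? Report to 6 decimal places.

B_J for the 99×99 system has eigenvalues cos(kπ/100); ρ_J = cos(π/100) = 0.999507.
√(1 − cos²(π/100)) = sin(π/100) ≈ 0.0314108.
ω* = 2 / (1 + 0.0314108) = 2 / 1.0314108 ≈ 1.939092.
Hence ρ(B_{ω*}) = 1.939092 − 1 = 0.939092.

ρ_SOR = 0.939092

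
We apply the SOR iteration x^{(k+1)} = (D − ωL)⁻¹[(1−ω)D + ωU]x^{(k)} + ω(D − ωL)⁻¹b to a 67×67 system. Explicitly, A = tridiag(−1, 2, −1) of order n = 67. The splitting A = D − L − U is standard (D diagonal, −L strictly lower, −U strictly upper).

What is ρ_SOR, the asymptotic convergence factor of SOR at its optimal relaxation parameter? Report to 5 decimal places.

ρ_SOR = 0.91171

With n=67, ρ(Jacobi) = cos(π/68) = 0.99893.
root = sin(π/68) = 0.046183  (since 1−cos² = sin²).
ω* = 2 / (1 + 0.046183) = 2 / 1.046183 ≈ 1.91171.
and ρ(B_{ω*}) = 1.91171 − 1 = 0.91171.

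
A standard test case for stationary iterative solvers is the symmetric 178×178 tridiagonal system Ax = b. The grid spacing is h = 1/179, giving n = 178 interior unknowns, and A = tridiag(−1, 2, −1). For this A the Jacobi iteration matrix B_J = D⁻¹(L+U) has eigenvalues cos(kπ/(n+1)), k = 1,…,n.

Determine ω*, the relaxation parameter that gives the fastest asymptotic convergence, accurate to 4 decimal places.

With n=178, ρ(Jacobi) = cos(π/179) = 0.9998.
√(1−ρ_J²) simplifies to sin(π/179) = 0.01755.
Young: ω* = 2/(1+√(1−ρ_J²)) = 2/(1+0.01755) = 2/1.01755 = 1.9655.
At ω = 1.9655 every |λ(B_ω)| = ω−1, so ρ_SOR = 0.9655.

ω* = 1.9655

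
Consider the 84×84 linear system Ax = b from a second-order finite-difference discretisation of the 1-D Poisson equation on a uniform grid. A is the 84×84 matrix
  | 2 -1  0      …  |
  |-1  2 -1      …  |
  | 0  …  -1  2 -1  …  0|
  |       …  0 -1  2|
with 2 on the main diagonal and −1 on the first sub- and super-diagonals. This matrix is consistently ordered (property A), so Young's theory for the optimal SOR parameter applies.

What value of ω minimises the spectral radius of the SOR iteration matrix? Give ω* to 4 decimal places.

ω* = 1.9287

[ρ_J] n=84: ρ(B_J) = cos(π/(n+1)) = cos(π/85) = 0.9993.
√(1 − cos²(π/85)) = sin(π/85) ≈ 0.03695.
Then 2/(1+√(1−ρ_J²)) = 2/(1+0.03695); ω* = 2/1.03695 = 1.9287.
At ω = 1.9287 every |λ(B_ω)| = ω−1, so ρ_SOR = 0.9287.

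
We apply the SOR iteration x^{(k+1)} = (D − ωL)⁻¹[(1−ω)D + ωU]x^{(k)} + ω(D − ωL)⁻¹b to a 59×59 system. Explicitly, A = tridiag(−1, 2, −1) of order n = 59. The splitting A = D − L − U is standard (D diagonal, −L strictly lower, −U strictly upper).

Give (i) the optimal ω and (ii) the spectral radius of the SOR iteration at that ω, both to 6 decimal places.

ω* = 1.900534, ρ_SOR = 0.900534

ρ_J = max_k |cos(kπ/60)| = cos(π/60) = 0.998630
√(1 − cos²(π/60)) = sin(π/60) ≈ 0.0523360.
ω* = 2/(1 + 0.0523360) = 2/1.0523360 = 1.900534.
ρ_SOR = ω* − 1 = 1.900534 − 1 = 0.900534.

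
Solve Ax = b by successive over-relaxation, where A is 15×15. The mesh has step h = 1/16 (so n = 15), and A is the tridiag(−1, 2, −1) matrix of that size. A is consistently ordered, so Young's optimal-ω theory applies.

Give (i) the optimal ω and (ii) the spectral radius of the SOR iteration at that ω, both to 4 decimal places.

ω* = 1.6735, ρ_SOR = 0.6735

n=15: λ(B_J) = 1 − λ(A)/2 = cos(kπ/16); k=1 gives ρ_J = 0.9808.
root = sin(π/16) = 0.19509  (since 1−cos² = sin²).
Young: ω* = 2/(1+√(1−ρ_J²)) = 2/(1+0.19509) = 2/1.19509 = 1.6735.
ρ(B_{ω*}) = ω*−1 = 0.6735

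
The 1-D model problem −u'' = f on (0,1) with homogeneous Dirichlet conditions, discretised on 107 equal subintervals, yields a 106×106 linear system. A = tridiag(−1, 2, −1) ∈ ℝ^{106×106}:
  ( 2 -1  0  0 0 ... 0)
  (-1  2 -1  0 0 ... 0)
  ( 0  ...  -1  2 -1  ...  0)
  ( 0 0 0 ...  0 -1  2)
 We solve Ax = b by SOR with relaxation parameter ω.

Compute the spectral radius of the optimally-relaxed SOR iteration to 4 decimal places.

With n=106, ρ(Jacobi) = cos(π/107) = 0.9996.
1 − cos²(π/107) = sin²(π/107) ⇒ √(1−ρ_J²) = sin(π/107) = 0.02936.
ω* = 2/(1+0.02936) = 1.9430
[ρ_SOR] ω* − 1 = 0.9430.

ρ_SOR = 0.9430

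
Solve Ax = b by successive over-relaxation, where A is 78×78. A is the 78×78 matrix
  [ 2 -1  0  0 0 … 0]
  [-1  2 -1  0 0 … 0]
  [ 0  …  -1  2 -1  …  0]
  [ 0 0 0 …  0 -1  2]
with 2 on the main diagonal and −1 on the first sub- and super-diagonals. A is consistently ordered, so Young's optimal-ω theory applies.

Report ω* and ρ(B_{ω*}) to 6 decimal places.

ω* = 1.923527, ρ_SOR = 0.923527

[ρ_J] n=78: ρ(B_J) = cos(π/(n+1)) = cos(π/79) = 0.999209.
√(1−ρ_J²) = |sin(π/79)| = 0.0397565
ω* = 2/(1 + 0.0397565) = 2/1.0397565 = 1.923527.
ρ_SOR = ω* − 1 = 1.923527 − 1 = 0.923527.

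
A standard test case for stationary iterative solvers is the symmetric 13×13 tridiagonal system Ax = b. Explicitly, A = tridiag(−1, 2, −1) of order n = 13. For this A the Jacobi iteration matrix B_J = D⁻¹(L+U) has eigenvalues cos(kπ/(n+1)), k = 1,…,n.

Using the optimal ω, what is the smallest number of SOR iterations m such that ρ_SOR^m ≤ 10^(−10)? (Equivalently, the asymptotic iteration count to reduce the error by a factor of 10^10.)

[ρ_J] n=13: ρ(B_J) = cos(π/(n+1)) = cos(π/14) = 0.9749279.
√(1−ρ_J²) = |sin(π/14)| = 0.2225209
Young: ω* = 2/(1+√(1−ρ_J²)) = 2/(1+0.2225209) = 2/1.2225209 = 1.6359639.
ρ_SOR = ω* − 1 ≈ 0.6359639.
ρ_SOR^m ≤ 10^(−10) ⇔ m ≥ 10·ln10/(−ln 0.6359639) = 23.0259/0.452613 = 50.873; m = ⌈50.873⌉ = 51.

m = 51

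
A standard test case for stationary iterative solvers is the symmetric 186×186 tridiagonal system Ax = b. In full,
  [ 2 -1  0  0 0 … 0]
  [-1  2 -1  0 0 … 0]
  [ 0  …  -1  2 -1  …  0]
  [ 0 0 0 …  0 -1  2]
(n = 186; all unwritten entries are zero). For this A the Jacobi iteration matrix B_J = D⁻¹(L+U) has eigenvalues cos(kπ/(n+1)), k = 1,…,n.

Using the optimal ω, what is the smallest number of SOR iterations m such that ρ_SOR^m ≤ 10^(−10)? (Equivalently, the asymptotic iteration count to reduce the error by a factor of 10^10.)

½·tridiag(1,0,1) at n=186: λ_k = cos(kπ/187); max |λ| at k=1 ⇒ ρ_J = cos(π/187) ≈ 0.9998589.
root = sin(π/187) = 0.0167992  (since 1−cos² = sin²).
ω* = 2 / (1 + 0.0167992) = 2 / 1.0167992 ≈ 1.9669567.
[ρ_SOR] ω* − 1 = 0.9669567.
(0.9669567)^m ≤ 10^{−10}  ⇒  m·ln(0.9669567) ≤ −10·ln10  ⇒  m ≥ 685.262  ⇒  m = 686

m = 686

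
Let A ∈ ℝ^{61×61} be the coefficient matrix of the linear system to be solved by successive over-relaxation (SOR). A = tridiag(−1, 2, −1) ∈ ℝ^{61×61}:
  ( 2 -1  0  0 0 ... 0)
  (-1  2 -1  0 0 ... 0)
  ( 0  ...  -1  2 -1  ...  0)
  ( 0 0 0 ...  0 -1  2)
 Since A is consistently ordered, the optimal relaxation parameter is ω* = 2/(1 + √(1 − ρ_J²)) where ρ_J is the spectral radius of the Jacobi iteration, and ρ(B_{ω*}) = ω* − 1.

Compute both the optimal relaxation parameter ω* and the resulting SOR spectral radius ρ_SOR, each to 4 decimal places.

ω* = 1.9036, ρ_SOR = 0.9036

[ρ_J] n=61: ρ(B_J) = cos(π/(n+1)) = cos(π/62) = 0.9987.
1 − cos²(π/62) = sin²(π/62) ⇒ √(1−ρ_J²) = sin(π/62) = 0.05065.
ω* = 2 / (1 + 0.05065) = 2 / 1.05065 ≈ 1.9036.
ρ_SOR = ω* − 1 = 1.9036 − 1 = 0.9036.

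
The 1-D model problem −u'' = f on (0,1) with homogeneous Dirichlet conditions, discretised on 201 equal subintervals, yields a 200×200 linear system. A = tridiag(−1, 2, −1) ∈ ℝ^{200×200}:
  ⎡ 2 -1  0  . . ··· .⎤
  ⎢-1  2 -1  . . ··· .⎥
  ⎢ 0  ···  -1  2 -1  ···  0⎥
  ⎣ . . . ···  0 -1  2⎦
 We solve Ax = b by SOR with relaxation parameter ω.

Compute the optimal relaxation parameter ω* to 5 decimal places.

spectrum of D⁻¹(L+U) = {cos(kπ/201) : 1≤k≤200}; ρ_J = cos(π/201) = 0.99988.
√(1 − cos²(π/201)) = sin(π/201) ≈ 0.015629.
ω* = 2/(1 + 0.015629) = 2/1.015629 = 1.96922.
Hence ρ(B_{ω*}) = 1.96922 − 1 = 0.96922.

ω* = 1.96922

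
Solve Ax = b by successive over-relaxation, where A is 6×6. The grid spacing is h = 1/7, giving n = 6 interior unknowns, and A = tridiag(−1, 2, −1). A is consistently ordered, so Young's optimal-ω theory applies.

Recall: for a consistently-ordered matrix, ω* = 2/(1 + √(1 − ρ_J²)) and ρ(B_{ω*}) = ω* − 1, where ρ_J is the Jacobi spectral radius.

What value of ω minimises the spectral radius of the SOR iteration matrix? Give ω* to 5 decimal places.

ρ_J = max_k |cos(kπ/7)| = cos(π/7) = 0.90097
√(1 − cos²(π/7)) = sin(π/7) ≈ 0.433884.
ω* = 2 / (1 + 0.433884) = 2 / 1.433884 ≈ 1.39481.
and ρ(B_{ω*}) = 1.39481 − 1 = 0.39481.

ω* = 1.39481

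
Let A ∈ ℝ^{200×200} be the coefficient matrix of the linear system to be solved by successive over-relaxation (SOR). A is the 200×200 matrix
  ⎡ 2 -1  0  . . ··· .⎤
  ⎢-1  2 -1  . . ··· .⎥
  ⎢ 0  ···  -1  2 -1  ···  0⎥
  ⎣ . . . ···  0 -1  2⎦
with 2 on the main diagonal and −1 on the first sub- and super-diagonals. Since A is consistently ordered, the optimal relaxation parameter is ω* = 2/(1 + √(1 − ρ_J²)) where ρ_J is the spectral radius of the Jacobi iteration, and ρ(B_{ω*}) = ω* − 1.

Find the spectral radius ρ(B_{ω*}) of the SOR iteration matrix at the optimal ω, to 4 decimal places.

n=200: λ(B_J) = 1 − λ(A)/2 = cos(kπ/201); k=1 gives ρ_J = 0.9999.
√(1−ρ_J²) simplifies to sin(π/201) = 0.01563.
Then 2/(1+√(1−ρ_J²)) = 2/(1+0.01563); ω* = 2/1.01563 = 1.9692.
ρ(B_{ω*}) = ω*−1 = 0.9692

ρ_SOR = 0.9692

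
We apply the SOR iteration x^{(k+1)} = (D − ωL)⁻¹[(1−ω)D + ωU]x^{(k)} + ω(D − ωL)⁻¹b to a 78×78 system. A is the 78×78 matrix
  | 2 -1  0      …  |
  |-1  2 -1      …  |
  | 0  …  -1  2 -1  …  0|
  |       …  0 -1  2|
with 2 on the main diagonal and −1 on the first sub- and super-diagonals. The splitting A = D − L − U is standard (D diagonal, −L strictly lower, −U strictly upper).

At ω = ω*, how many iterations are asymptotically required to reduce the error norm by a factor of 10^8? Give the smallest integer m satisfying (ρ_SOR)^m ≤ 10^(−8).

With n=78, ρ(Jacobi) = cos(π/79) = 0.9992094.
√(1−ρ_J²) simplifies to sin(π/79) = 0.0397565.
Young: ω* = 2/(1+√(1−ρ_J²)) = 2/(1+0.0397565) = 2/1.0397565 = 1.9235273.
ρ(B_{ω*}) = ω*−1 = 0.9235273
8·ln10 = 18.4207; −ln(0.9235273) = 0.0795549; m = ⌈18.4207/0.0795549⌉ = ⌈231.547⌉ = 232.

m = 232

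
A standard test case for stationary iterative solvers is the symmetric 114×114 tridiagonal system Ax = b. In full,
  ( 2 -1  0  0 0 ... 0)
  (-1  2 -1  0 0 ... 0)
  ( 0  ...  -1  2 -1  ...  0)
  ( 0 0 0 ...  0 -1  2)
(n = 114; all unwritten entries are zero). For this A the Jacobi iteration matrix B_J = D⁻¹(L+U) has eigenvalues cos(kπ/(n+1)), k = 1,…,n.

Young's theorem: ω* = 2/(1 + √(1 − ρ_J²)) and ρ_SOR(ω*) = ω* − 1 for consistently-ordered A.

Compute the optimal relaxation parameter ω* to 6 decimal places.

[ρ_J] n=114: ρ(B_J) = cos(π/(n+1)) = cos(π/115) = 0.999627.
√(1 − cos²(π/115)) = sin(π/115) ≈ 0.0273148.
So ω* = 2/1.0273148 = 1.946823 (Young).
[ρ_SOR] ω* − 1 = 0.946823.

ω* = 1.946823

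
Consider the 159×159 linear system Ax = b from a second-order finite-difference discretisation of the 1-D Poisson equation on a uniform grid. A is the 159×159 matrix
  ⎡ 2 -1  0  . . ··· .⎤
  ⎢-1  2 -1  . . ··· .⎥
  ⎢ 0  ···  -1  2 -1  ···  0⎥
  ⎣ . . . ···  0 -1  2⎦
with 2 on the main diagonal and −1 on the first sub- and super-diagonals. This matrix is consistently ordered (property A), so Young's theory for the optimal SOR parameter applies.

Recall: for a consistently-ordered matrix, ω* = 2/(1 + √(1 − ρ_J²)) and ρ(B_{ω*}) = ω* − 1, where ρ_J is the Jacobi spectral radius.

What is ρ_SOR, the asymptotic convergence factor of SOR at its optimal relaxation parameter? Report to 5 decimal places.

B_J for the 159×159 system has eigenvalues cos(kπ/160); ρ_J = cos(π/160) = 0.99981.
1 − cos²(π/160) = sin²(π/160) ⇒ √(1−ρ_J²) = sin(π/160) = 0.019634.
[ω*] 2 ÷ (1 + 0.019634) = 2 ÷ 1.019634 = 1.96149.
ρ_SOR = ω* − 1 = 1.96149 − 1 = 0.96149.

ρ_SOR = 0.96149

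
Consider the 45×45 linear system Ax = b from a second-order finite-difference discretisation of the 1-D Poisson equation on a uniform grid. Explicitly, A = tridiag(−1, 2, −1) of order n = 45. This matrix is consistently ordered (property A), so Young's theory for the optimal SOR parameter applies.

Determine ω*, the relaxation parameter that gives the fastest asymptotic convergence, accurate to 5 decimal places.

ω* = 1.87223

n=45: λ(B_J) = 1 − λ(A)/2 = cos(kπ/46); k=1 gives ρ_J = 0.99767.
1 − cos²(π/46) = sin²(π/46) ⇒ √(1−ρ_J²) = sin(π/46) = 0.068242.
So ω* = 2/1.068242 = 1.87223 (Young).
At ω = 1.87223 every |λ(B_ω)| = ω−1, so ρ_SOR = 0.87223.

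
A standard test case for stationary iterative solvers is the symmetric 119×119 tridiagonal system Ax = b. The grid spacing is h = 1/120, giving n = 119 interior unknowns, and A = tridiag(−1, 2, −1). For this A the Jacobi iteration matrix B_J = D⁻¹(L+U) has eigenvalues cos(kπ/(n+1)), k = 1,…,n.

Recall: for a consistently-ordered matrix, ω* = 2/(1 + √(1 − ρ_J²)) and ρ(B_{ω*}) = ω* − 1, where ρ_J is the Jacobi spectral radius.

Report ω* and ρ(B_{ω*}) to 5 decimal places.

ω* = 1.94898, ρ_SOR = 0.94898

[ρ_J] n=119: ρ(B_J) = cos(π/(n+1)) = cos(π/120) = 0.99966.
√(1 − cos²(π/120)) = sin(π/120) ≈ 0.026177.
ω* = 2 / (1 + 0.026177) = 2 / 1.026177 ≈ 1.94898.
[ρ_SOR] ω* − 1 = 0.94898.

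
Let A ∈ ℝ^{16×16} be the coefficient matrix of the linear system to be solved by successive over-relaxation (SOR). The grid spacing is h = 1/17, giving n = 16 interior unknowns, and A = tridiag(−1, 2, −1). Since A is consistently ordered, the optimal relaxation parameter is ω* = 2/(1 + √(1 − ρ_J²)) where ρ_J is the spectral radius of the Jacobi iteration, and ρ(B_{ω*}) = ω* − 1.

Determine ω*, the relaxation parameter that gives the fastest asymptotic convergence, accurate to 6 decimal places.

[ρ_J] n=16: ρ(B_J) = cos(π/(n+1)) = cos(π/17) = 0.982973.
1 − cos²(π/17) = sin²(π/17) ⇒ √(1−ρ_J²) = sin(π/17) = 0.1837495.
ω* = 2/(1 + 0.1837495) = 2/1.1837495 = 1.689547.
Hence ρ(B_{ω*}) = 1.689547 − 1 = 0.689547.

ω* = 1.689547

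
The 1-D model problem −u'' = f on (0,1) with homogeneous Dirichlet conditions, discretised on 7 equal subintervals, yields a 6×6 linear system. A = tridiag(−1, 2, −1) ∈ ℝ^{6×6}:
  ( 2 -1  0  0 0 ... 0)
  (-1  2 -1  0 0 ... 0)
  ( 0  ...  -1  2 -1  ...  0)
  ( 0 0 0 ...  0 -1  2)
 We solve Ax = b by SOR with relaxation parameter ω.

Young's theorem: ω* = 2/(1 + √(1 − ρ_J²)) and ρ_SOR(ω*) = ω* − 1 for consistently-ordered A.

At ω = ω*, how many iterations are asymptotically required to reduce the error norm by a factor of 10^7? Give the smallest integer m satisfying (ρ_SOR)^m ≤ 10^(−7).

m = 18

ρ_J = max_k |cos(kπ/7)| = cos(π/7) = 0.9009689
1 − cos²(π/7) = sin²(π/7) ⇒ √(1−ρ_J²) = sin(π/7) = 0.4338837.
ω* = 2 / (1 + 0.4338837) = 2 / 1.4338837 ≈ 1.3948133.
ρ_SOR = ω* − 1 = 1.3948133 − 1 = 0.3948133.
For 7 digits: m = 7·ln10 / (−ln 0.3948133) = 16.1181/0.929342 = 17.344; round up → m = 18.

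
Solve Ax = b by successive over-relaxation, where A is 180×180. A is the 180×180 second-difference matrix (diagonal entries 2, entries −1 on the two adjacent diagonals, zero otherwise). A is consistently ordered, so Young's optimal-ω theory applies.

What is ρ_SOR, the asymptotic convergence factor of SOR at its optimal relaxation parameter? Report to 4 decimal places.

ρ_SOR = 0.9659

B_J for the 180×180 system has eigenvalues cos(kπ/181); ρ_J = cos(π/181) = 0.9998.
root = sin(π/181) = 0.01736  (since 1−cos² = sin²).
ω* = 2/(1+0.01736) = 1.9659
ρ_SOR = ω* − 1 ≈ 0.9659.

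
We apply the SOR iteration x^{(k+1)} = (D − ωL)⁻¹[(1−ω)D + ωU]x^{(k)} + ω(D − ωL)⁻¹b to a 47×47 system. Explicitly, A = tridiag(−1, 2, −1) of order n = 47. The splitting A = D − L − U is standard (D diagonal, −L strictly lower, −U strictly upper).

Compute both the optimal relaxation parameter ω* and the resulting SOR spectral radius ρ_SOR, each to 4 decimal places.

ω* = 1.8772, ρ_SOR = 0.8772

B_J for the 47×47 system has eigenvalues cos(kπ/48); ρ_J = cos(π/48) = 0.9979.
√(1−ρ_J²) = |sin(π/48)| = 0.06540
[ω*] 2 ÷ (1 + 0.06540) = 2 ÷ 1.06540 = 1.8772.
ρ(B_{ω*}) = ω*−1 = 0.8772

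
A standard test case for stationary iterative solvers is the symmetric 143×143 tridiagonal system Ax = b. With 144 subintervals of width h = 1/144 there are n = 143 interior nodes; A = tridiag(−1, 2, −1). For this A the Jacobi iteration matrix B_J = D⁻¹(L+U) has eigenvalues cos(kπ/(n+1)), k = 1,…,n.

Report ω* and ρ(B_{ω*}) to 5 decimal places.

ω* = 1.95730, ρ_SOR = 0.95730

spectrum of D⁻¹(L+U) = {cos(kπ/144) : 1≤k≤143}; ρ_J = cos(π/144) = 0.99976.
√(1 − cos²(π/144)) = sin(π/144) ≈ 0.021815.
ω* = 2 / (1 + 0.021815) = 2 / 1.021815 ≈ 1.95730.
Hence ρ(B_{ω*}) = 1.95730 − 1 = 0.95730.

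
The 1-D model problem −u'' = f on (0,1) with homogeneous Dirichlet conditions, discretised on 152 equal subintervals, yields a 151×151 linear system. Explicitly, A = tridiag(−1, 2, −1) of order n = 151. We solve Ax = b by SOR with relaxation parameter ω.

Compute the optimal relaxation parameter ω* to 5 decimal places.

ω* = 1.95950

[ρ_J] n=151: ρ(B_J) = cos(π/(n+1)) = cos(π/152) = 0.99979.
1 − cos²(π/152) = sin²(π/152) ⇒ √(1−ρ_J²) = sin(π/152) = 0.020667.
[ω*] 2 ÷ (1 + 0.020667) = 2 ÷ 1.020667 = 1.95950.
and ρ(B_{ω*}) = 1.95950 − 1 = 0.95950.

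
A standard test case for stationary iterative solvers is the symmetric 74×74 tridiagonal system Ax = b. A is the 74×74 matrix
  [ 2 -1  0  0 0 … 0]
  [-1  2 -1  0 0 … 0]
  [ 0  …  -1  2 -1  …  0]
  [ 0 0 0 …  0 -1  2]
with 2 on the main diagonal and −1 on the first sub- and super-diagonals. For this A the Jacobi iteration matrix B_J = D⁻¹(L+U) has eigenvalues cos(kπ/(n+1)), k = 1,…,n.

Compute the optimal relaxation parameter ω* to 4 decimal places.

n=74: λ(B_J) = 1 − λ(A)/2 = cos(kπ/75); k=1 gives ρ_J = 0.9991.
√(1−ρ_J²) simplifies to sin(π/75) = 0.04188.
ω* = 2 / (1 + 0.04188) = 2 / 1.04188 ≈ 1.9196.
ρ_SOR = ω* − 1 ≈ 0.9196.

ω* = 1.9196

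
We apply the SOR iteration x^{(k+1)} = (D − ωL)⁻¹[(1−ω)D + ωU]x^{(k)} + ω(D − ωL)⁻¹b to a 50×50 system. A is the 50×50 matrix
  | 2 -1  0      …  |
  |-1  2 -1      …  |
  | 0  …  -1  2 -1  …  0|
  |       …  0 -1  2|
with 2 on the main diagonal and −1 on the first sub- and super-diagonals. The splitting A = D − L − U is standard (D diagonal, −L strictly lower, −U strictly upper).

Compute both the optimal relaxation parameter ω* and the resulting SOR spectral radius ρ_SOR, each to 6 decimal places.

ω* = 1.884018, ρ_SOR = 0.884018

½·tridiag(1,0,1) at n=50: λ_k = cos(kπ/51); max |λ| at k=1 ⇒ ρ_J = cos(π/51) ≈ 0.998103.
√(1−ρ_J²) simplifies to sin(π/51) = 0.0615609.
Young: ω* = 2/(1+√(1−ρ_J²)) = 2/(1+0.0615609) = 2/1.0615609 = 1.884018.
ρ_SOR = ω* − 1 = 1.884018 − 1 = 0.884018.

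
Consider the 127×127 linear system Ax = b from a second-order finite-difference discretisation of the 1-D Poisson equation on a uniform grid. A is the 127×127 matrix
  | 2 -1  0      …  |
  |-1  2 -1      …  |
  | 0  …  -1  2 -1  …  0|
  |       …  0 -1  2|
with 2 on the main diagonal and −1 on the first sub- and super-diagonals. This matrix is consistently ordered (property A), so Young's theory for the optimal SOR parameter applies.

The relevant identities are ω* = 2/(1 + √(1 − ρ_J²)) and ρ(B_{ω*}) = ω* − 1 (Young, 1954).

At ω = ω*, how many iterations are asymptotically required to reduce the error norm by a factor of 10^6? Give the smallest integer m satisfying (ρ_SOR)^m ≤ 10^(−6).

[ρ_J] n=127: ρ(B_J) = cos(π/(n+1)) = cos(π/128) = 0.9996988.
√(1 − cos²(π/128)) = sin(π/128) ≈ 0.0245412.
ω* = 2/(1 + 0.0245412) = 2/1.0245412 = 1.9520933.
Hence ρ(B_{ω*}) = 1.9520933 − 1 = 0.9520933.
For 6 digits: m = 6·ln10 / (−ln 0.9520933) = 13.8155/0.0490922 = 281.419; round up → m = 282.

m = 282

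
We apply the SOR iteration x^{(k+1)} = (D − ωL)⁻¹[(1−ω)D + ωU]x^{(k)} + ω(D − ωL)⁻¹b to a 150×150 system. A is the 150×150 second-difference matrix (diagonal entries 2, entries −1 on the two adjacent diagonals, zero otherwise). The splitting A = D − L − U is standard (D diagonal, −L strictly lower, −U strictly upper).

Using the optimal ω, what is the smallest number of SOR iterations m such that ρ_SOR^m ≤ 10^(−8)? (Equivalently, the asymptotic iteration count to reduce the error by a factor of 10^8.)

m = 443

ρ_J = max_k |cos(kπ/151)| = cos(π/151) = 0.9997836
1 − cos²(π/151) = sin²(π/151) ⇒ √(1−ρ_J²) = sin(π/151) = 0.0208037.
Then 2/(1+√(1−ρ_J²)) = 2/(1+0.0208037); ω* = 2/1.0208037 = 1.9592405.
ρ_SOR = ω* − 1 ≈ 0.9592405.
Need (0.9592405)^m ≤ 10^(−8): m ≥ 8·ln10/|ln 0.9592405| = 18.4207/0.0416135 = 442.662 ⇒ m = 443.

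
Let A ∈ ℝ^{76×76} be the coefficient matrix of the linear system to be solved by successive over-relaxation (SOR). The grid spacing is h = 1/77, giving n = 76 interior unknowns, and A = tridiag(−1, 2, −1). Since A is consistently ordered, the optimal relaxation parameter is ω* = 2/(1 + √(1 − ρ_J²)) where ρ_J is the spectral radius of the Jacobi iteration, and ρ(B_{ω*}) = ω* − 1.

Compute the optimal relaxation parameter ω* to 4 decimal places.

With n=76, ρ(Jacobi) = cos(π/77) = 0.9992.
√(1−ρ_J²) = |sin(π/77)| = 0.04079
ω* = 2/(1 + 0.04079) = 2/1.04079 = 1.9216.
ρ(B_{ω*}) = ω*−1 = 0.9216

ω* = 1.9216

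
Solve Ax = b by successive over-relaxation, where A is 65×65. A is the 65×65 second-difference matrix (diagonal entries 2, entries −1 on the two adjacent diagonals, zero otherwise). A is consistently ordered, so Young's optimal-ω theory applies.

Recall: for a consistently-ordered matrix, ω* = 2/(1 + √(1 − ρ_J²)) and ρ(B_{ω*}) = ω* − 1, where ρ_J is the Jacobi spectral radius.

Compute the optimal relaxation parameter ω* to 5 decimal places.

[ρ_J] n=65: ρ(B_J) = cos(π/(n+1)) = cos(π/66) = 0.99887.
√(1−ρ_J²) simplifies to sin(π/66) = 0.047582.
Then 2/(1+√(1−ρ_J²)) = 2/(1+0.047582); ω* = 2/1.047582 = 1.90916.
Hence ρ(B_{ω*}) = 1.90916 − 1 = 0.90916.

ω* = 1.90916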